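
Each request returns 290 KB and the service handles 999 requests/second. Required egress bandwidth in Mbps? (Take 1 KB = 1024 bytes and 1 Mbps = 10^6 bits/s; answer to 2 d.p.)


Formula: Mbps = payload_bytes * RPS * 8 / 1e6
Payload per request = 290 KB = 290 * 1024 = 296960 bytes
Total bytes/sec = 296960 * 999 = 296663040
Total bits/sec = 296663040 * 8 = 2373304320
Mbps = 2373304320 / 1e6 = 2373.3

2373.3 Mbps


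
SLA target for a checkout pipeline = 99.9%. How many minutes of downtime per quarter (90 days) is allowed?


Formula: allowed downtime = period * (100 - SLA) / 100
Period (quarter (90 days)) = 129600 minutes
Unavailability fraction = (100 - 99.9) / 100
Allowed downtime = 129600 * (100 - 99.9) / 100
Allowed downtime = 129.6 minutes

129.6 minutes


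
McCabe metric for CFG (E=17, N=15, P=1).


Formula: V(G) = E - N + 2P
V(G) = 17 - 15 + 2*1
V(G) = 2 + 2
V(G) = 4

4


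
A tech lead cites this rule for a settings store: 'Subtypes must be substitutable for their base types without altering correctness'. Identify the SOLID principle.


This describes the Liskov Substitution Principle (LSP)

Liskov Substitution Principle (LSP)


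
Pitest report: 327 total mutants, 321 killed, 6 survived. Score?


Mutation score = killed / total * 100
Mutation score = 321 / 327 * 100
Mutation score = 98.17%

98.17%


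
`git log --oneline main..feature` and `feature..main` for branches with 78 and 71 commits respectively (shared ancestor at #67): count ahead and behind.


Common ancestor: commit #67
feature commits after divergence: 78 - 67 = 11
main commits after divergence: 71 - 67 = 4
feature is 11 commits ahead of main
main is 4 commits ahead of feature

feature ahead: 11, main ahead: 4


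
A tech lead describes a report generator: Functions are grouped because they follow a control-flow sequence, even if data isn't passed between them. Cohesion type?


Reasoning: Grouped by order of execution within a routine, not by data flow
Type: Procedural cohesion

Procedural cohesion


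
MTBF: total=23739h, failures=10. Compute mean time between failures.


Formula: MTBF = Total operating time / Number of failures
MTBF = 23739 / 10
MTBF = 2373.9 hours

2373.9 hours


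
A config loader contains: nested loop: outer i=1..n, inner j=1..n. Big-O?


Reasoning: n iterations times n iterations
Complexity: O(n^2)

O(n^2)


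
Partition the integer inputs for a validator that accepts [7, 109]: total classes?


Valid range: [7, 109]
Class 1: x < 7 — invalid
Class 2: 7 ≤ x ≤ 109 — valid
Class 3: x > 109 — invalid
Total equivalence classes: 3

3 equivalence classes


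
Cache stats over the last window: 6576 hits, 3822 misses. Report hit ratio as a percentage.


Formula: hit rate = hits / (hits + misses) * 100
hit rate = 6576 / (6576 + 3822) * 100
hit rate = 6576 / 10398 * 100
hit rate = 63.24%

63.24%


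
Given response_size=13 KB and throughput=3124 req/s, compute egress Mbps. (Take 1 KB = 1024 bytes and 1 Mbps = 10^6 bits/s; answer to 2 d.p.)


Formula: Mbps = payload_bytes * RPS * 8 / 1e6
Payload per request = 13 KB = 13 * 1024 = 13312 bytes
Total bytes/sec = 13312 * 3124 = 41586688
Total bits/sec = 41586688 * 8 = 332693504
Mbps = 332693504 / 1e6 = 332.69

332.69 Mbps


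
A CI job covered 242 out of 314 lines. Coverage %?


Coverage = covered / total * 100
Coverage = 242 / 314 * 100
Coverage = 77.07%

77.07%


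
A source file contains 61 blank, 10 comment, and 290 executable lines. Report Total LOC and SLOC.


Total LOC = blank + comment + code
Total LOC = 61 + 10 + 290 = 361
SLOC (source only) = code = 290

Total LOC: 361, SLOC: 290


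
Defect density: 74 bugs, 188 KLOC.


Defect density = defects / KLOC
Defect density = 74 / 188
Defect density = 0.394 defects/KLOC

0.394 defects/KLOC


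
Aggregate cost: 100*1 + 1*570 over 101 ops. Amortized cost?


Formula: Amortized cost = Total cost / Operations
Total cost = (100 * 1) + (1 * 570)
Total cost = 100 + 570 = 670
Amortized = 670 / 101 = 6.6337

6.6337


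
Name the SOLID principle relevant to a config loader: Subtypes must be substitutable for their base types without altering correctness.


This describes the Liskov Substitution Principle (LSP)

Liskov Substitution Principle (LSP)


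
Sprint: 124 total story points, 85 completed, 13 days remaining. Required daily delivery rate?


Formula: Required rate = Remaining points / Days left
Remaining = 124 - 85 = 39 points
Required rate = 39 / 13 = 3.0 points/day

3.0 points/day


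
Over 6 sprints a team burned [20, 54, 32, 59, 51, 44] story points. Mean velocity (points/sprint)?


Formula: Avg velocity = Total points / Number of sprints
Points: [20, 54, 32, 59, 51, 44]
Sum = 20 + 54 + 32 + 59 + 51 + 44 = 260
Avg velocity = 260 / 6 = 43.33 points/sprint

43.33 points/sprint


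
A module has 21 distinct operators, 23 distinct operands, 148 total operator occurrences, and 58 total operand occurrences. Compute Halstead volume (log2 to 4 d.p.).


Formula: V = N * log2(η), where N = N1 + N2 and η = η1 + η2
η = 21 + 23 = 44
N = 148 + 58 = 206
log2(44) ≈ 5.4594
V = 206 * 5.4594 = 1124.64

1124.64


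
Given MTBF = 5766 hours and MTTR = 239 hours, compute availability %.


Availability = MTBF / (MTBF + MTTR)
Availability = 5766 / (5766 + 239)
Availability = 5766 / 6005
Availability = 96.02%

96.02%


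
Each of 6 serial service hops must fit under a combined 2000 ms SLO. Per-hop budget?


Formula: per_stage = total_budget / stages
per_stage = 2000 / 6
per_stage = 333.33 ms

333.33 ms


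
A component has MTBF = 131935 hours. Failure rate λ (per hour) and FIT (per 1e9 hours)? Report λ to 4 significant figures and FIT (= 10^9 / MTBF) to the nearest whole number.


Formula: λ = 1 / MTBF; FIT = λ × 1e9 = 1e9 / MTBF
λ = 1 / 131935 ≈ 7.579e-06 failures/hour
FIT = 1e9 / 131935 ≈ 7579 failures per 1e9 hours (nearest whole number)

λ = 7.579e-06 /h, FIT = 7579


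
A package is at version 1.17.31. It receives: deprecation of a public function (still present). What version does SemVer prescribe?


Current: 1.17.31
Change category: 'deprecation of a public function (still present)' → minor bump
SemVer rule: minor bump → increment MINOR, reset PATCH to 0 (MAJOR unchanged)
New: 1.18.0

1.18.0


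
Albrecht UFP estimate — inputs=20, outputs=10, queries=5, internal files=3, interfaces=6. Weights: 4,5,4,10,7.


UFP = EI*4 + EO*5 + EQ*4 + ILF*10 + EIF*7
UFP = 20*4 + 10*5 + 5*4 + 3*10 + 6*7
UFP = 80 + 50 + 20 + 30 + 42
UFP = 222

222


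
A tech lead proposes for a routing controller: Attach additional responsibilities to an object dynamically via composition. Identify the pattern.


This matches the Decorator pattern

Decorator


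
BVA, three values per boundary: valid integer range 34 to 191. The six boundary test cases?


Range: [34, 191]
Boundaries: just below min, min, min+1, max-1, max, just above max
Values: [33, 34, 35, 190, 191, 192]

[33, 34, 35, 190, 191, 192]


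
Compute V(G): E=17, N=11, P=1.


Formula: V(G) = E - N + 2P
V(G) = 17 - 11 + 2*1
V(G) = 6 + 2
V(G) = 8

8


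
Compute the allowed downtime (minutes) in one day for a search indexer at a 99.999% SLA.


Formula: allowed downtime = period * (100 - SLA) / 100
Period (day) = 1440 minutes
Unavailability fraction = (100 - 99.999) / 100
Allowed downtime = 1440 * (100 - 99.999) / 100
Allowed downtime = 0.0144 minutes

0.0144 minutes


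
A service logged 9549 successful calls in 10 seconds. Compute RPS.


Formula: throughput = requests / seconds
throughput = 9549 / 10
throughput = 954.9 requests/second

954.9 requests/second


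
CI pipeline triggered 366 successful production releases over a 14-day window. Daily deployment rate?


Formula: deployments per day = releases / days
= 366 / 14
= 26.143 deploys/day
(equivalently, 183.0 deploys/week)

26.143 deploys/day


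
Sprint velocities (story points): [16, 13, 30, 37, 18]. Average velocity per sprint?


Formula: Avg velocity = Total points / Number of sprints
Points: [16, 13, 30, 37, 18]
Sum = 16 + 13 + 30 + 37 + 18 = 114
Avg velocity = 114 / 5 = 22.8 points/sprint

22.8 points/sprint


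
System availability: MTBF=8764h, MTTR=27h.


Availability = MTBF / (MTBF + MTTR)
Availability = 8764 / (8764 + 27)
Availability = 8764 / 8791
Availability = 99.6929%

99.6929%


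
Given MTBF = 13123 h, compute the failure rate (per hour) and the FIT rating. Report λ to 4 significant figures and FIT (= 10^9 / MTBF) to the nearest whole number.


Formula: λ = 1 / MTBF; FIT = λ × 1e9 = 1e9 / MTBF
λ = 1 / 13123 ≈ 7.620e-05 failures/hour
FIT = 1e9 / 13123 ≈ 76202 failures per 1e9 hours (nearest whole number)

λ = 7.620e-05 /h, FIT = 76202


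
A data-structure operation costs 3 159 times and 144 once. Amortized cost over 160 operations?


Formula: Amortized cost = Total cost / Operations
Total cost = (159 * 3) + (1 * 144)
Total cost = 477 + 144 = 621
Amortized = 621 / 160 = 3.8813

3.8813


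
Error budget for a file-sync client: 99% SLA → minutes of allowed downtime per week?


Formula: allowed downtime = period * (100 - SLA) / 100
Period (week) = 10080 minutes
Unavailability fraction = (100 - 99.0) / 100
Allowed downtime = 10080 * (100 - 99.0) / 100
Allowed downtime = 100.8 minutes

100.8 minutes


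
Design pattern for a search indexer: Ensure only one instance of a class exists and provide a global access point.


This matches the Singleton pattern

Singleton


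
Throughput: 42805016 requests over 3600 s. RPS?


Formula: throughput = requests / seconds
throughput = 42805016 / 3600
throughput = 11890.28 requests/second

11890.28 requests/second


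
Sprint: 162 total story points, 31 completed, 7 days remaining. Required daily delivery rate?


Formula: Required rate = Remaining points / Days left
Remaining = 162 - 31 = 131 points
Required rate = 131 / 7 = 18.71 points/day

18.71 points/day


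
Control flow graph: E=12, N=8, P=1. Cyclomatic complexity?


Formula: V(G) = E - N + 2P
V(G) = 12 - 8 + 2*1
V(G) = 4 + 2
V(G) = 6

6


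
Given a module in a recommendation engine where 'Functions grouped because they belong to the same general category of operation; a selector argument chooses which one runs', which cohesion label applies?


Reasoning: Grouped by category of activity, not by data or sequence
Type: Logical cohesion

Logical cohesion


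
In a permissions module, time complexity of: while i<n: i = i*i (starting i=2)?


Reasoning: squaring drives double-exponential growth; iterations ~ log log n
Complexity: O(log log n)

O(log log n)


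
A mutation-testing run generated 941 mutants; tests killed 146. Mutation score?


Mutation score = killed / total * 100
Mutation score = 146 / 941 * 100
Mutation score = 15.52%

15.52%


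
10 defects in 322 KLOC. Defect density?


Defect density = defects / KLOC
Defect density = 10 / 322
Defect density = 0.031 defects/KLOC

0.031 defects/KLOC


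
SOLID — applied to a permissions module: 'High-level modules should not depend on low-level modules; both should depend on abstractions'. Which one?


This describes the Dependency Inversion Principle (DIP)

Dependency Inversion Principle (DIP)


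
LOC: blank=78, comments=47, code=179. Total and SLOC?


Total LOC = blank + comment + code
Total LOC = 78 + 47 + 179 = 304
SLOC (source only) = code = 179

Total LOC: 304, SLOC: 179


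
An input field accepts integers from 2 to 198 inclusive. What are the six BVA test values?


Range: [2, 198]
Boundaries: just below min, min, min+1, max-1, max, just above max
Values: [1, 2, 3, 197, 198, 199]

[1, 2, 3, 197, 198, 199]


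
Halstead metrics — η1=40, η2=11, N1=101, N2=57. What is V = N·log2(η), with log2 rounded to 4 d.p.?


Formula: V = N * log2(η), where N = N1 + N2 and η = η1 + η2
η = 40 + 11 = 51
N = 101 + 57 = 158
log2(51) ≈ 5.6724
V = 158 * 5.6724 = 896.24

896.24


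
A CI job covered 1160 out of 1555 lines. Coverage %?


Coverage = covered / total * 100
Coverage = 1160 / 1555 * 100
Coverage = 74.6%

74.6%


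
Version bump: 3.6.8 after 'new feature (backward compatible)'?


Current: 3.6.8
Change category: 'new feature (backward compatible)' → minor bump
SemVer rule: minor bump → increment MINOR, reset PATCH to 0 (MAJOR unchanged)
New: 3.7.0

3.7.0


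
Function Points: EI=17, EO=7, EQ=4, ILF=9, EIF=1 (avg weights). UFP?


UFP = EI*4 + EO*5 + EQ*4 + ILF*10 + EIF*7
UFP = 17*4 + 7*5 + 4*4 + 9*10 + 1*7
UFP = 68 + 35 + 16 + 90 + 7
UFP = 216

216


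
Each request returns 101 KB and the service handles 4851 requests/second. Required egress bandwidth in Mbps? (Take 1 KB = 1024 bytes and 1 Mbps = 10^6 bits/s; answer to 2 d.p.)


Formula: Mbps = payload_bytes * RPS * 8 / 1e6
Payload per request = 101 KB = 101 * 1024 = 103424 bytes
Total bytes/sec = 103424 * 4851 = 501709824
Total bits/sec = 501709824 * 8 = 4013678592
Mbps = 4013678592 / 1e6 = 4013.68

4013.68 Mbps


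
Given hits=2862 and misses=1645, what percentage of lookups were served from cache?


Formula: hit rate = hits / (hits + misses) * 100
hit rate = 2862 / (2862 + 1645) * 100
hit rate = 2862 / 4507 * 100
hit rate = 63.5%

63.5%


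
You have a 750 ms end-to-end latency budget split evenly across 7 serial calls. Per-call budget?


Formula: per_stage = total_budget / stages
per_stage = 750 / 7
per_stage = 107.14 ms

107.14 ms


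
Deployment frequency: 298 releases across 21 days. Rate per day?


Formula: deployments per day = releases / days
= 298 / 21
= 14.19 deploys/day
(equivalently, 99.33 deploys/week)

14.19 deploys/day


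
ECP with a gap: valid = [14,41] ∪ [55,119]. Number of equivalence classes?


Valid ranges: [14,41] and [55,119]
Class 1: x < 14 — invalid
Class 2: 14 ≤ x ≤ 41 — valid
Class 3: 41 < x < 55 — invalid (gap between ranges)
Class 4: 55 ≤ x ≤ 119 — valid
Class 5: x > 119 — invalid
Total equivalence classes: 5

5 equivalence classes


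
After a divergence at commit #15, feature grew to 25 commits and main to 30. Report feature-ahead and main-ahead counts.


Common ancestor: commit #15
feature commits after divergence: 25 - 15 = 10
main commits after divergence: 30 - 15 = 15
feature is 10 commits ahead of main
main is 15 commits ahead of feature

feature ahead: 10, main ahead: 15


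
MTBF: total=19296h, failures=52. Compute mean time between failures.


Formula: MTBF = Total operating time / Number of failures
MTBF = 19296 / 52
MTBF = 371.08 hours

371.08 hours


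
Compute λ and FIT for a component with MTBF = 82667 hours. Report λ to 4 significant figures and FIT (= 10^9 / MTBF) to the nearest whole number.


Formula: λ = 1 / MTBF; FIT = λ × 1e9 = 1e9 / MTBF
λ = 1 / 82667 ≈ 1.210e-05 failures/hour
FIT = 1e9 / 82667 ≈ 12097 failures per 1e9 hours (nearest whole number)

λ = 1.210e-05 /h, FIT = 12097


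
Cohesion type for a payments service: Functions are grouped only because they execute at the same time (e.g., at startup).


Reasoning: Related by timing only
Type: Temporal cohesion

Temporal cohesion


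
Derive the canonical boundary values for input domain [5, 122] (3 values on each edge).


Range: [5, 122]
Boundaries: just below min, min, min+1, max-1, max, just above max
Values: [4, 5, 6, 121, 122, 123]

[4, 5, 6, 121, 122, 123]


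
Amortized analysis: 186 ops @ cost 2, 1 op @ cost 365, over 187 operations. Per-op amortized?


Formula: Amortized cost = Total cost / Operations
Total cost = (186 * 2) + (1 * 365)
Total cost = 372 + 365 = 737
Amortized = 737 / 187 = 3.9412

3.9412


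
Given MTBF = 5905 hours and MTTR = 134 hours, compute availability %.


Availability = MTBF / (MTBF + MTTR)
Availability = 5905 / (5905 + 134)
Availability = 5905 / 6039
Availability = 97.7811%

97.7811%


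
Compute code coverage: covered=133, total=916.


Coverage = covered / total * 100
Coverage = 133 / 916 * 100
Coverage = 14.52%

14.52%


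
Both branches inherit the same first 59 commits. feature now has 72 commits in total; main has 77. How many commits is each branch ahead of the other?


Common ancestor: commit #59
feature commits after divergence: 72 - 59 = 13
main commits after divergence: 77 - 59 = 18
feature is 13 commits ahead of main
main is 18 commits ahead of feature

feature ahead: 13, main ahead: 18


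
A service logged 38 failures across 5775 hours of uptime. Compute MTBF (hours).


Formula: MTBF = Total operating time / Number of failures
MTBF = 5775 / 38
MTBF = 151.97 hours

151.97 hours


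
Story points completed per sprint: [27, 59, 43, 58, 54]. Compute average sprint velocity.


Formula: Avg velocity = Total points / Number of sprints
Points: [27, 59, 43, 58, 54]
Sum = 27 + 59 + 43 + 58 + 54 = 241
Avg velocity = 241 / 5 = 48.2 points/sprint

48.2 points/sprint


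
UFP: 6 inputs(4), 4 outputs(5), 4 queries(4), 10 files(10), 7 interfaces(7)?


UFP = EI*4 + EO*5 + EQ*4 + ILF*10 + EIF*7
UFP = 6*4 + 4*5 + 4*4 + 10*10 + 7*7
UFP = 24 + 20 + 16 + 100 + 49
UFP = 209

209


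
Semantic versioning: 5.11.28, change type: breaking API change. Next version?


Current: 5.11.28
Change category: 'breaking API change' → major bump
SemVer rule: major bump → increment MAJOR, reset MINOR and PATCH to 0
New: 6.0.0

6.0.0


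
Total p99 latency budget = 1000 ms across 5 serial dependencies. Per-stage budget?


Formula: per_stage = total_budget / stages
per_stage = 1000 / 5
per_stage = 200.0 ms

200.0 ms


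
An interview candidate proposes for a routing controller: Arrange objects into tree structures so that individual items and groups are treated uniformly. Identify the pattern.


This matches the Composite pattern

Composite


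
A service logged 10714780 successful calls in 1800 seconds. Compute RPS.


Formula: throughput = requests / seconds
throughput = 10714780 / 1800
throughput = 5952.66 requests/second

5952.66 requests/second


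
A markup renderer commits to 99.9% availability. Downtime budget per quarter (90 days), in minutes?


Formula: allowed downtime = period * (100 - SLA) / 100
Period (quarter (90 days)) = 129600 minutes
Unavailability fraction = (100 - 99.9) / 100
Allowed downtime = 129600 * (100 - 99.9) / 100
Allowed downtime = 129.6 minutes

129.6 minutes


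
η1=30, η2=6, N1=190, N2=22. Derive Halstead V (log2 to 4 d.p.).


Formula: V = N * log2(η), where N = N1 + N2 and η = η1 + η2
η = 30 + 6 = 36
N = 190 + 22 = 212
log2(36) ≈ 5.1699
V = 212 * 5.1699 = 1096.02

1096.02


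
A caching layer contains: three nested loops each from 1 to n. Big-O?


Reasoning: three levels of nesting over n
Complexity: O(n^3)

O(n^3)


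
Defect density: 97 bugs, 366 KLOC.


Defect density = defects / KLOC
Defect density = 97 / 366
Defect density = 0.265 defects/KLOC

0.265 defects/KLOC


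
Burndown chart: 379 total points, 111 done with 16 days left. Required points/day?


Formula: Required rate = Remaining points / Days left
Remaining = 379 - 111 = 268 points
Required rate = 268 / 16 = 16.75 points/day

16.75 points/day


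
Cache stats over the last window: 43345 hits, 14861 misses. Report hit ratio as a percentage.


Formula: hit rate = hits / (hits + misses) * 100
hit rate = 43345 / (43345 + 14861) * 100
hit rate = 43345 / 58206 * 100
hit rate = 74.47%

74.47%


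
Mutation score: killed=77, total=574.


Mutation score = killed / total * 100
Mutation score = 77 / 574 * 100
Mutation score = 13.41%

13.41%


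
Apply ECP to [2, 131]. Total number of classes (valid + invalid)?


Valid range: [2, 131]
Class 1: x < 2 — invalid
Class 2: 2 ≤ x ≤ 131 — valid
Class 3: x > 131 — invalid
Total equivalence classes: 3

3 equivalence classes


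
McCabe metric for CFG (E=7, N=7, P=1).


Formula: V(G) = E - N + 2P
V(G) = 7 - 7 + 2*1
V(G) = 0 + 2
V(G) = 2

2


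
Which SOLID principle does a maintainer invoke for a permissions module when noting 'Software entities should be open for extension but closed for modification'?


This describes the Open/Closed Principle (OCP)

Open/Closed Principle (OCP)


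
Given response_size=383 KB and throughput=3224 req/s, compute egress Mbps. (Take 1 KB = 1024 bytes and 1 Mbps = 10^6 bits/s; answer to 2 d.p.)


Formula: Mbps = payload_bytes * RPS * 8 / 1e6
Payload per request = 383 KB = 383 * 1024 = 392192 bytes
Total bytes/sec = 392192 * 3224 = 1264427008
Total bits/sec = 1264427008 * 8 = 10115416064
Mbps = 10115416064 / 1e6 = 10115.42

10115.42 Mbps


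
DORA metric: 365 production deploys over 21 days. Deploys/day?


Formula: deployments per day = releases / days
= 365 / 21
= 17.381 deploys/day
(equivalently, 121.67 deploys/week)

17.381 deploys/day


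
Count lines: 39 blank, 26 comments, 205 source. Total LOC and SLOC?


Total LOC = blank + comment + code
Total LOC = 39 + 26 + 205 = 270
SLOC (source only) = code = 205

Total LOC: 270, SLOC: 205


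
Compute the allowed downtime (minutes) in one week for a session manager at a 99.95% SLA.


Formula: allowed downtime = period * (100 - SLA) / 100
Period (week) = 10080 minutes
Unavailability fraction = (100 - 99.95) / 100
Allowed downtime = 10080 * (100 - 99.95) / 100
Allowed downtime = 5.04 minutes

5.04 minutes


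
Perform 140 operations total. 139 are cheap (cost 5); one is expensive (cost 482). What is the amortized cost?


Formula: Amortized cost = Total cost / Operations
Total cost = (139 * 5) + (1 * 482)
Total cost = 695 + 482 = 1177
Amortized = 1177 / 140 = 8.4071

8.4071


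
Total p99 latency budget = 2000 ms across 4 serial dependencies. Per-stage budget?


Formula: per_stage = total_budget / stages
per_stage = 2000 / 4
per_stage = 500.0 ms

500.0 ms


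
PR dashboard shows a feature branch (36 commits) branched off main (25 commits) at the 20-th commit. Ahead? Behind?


Common ancestor: commit #20
feature commits after divergence: 36 - 20 = 16
main commits after divergence: 25 - 20 = 5
feature is 16 commits ahead of main
main is 5 commits ahead of feature

feature ahead: 16, main ahead: 5


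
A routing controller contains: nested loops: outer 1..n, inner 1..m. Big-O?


Reasoning: product of independent bounds
Complexity: O(n*m)

O(n*m)


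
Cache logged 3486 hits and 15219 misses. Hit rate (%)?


Formula: hit rate = hits / (hits + misses) * 100
hit rate = 3486 / (3486 + 15219) * 100
hit rate = 3486 / 18705 * 100
hit rate = 18.64%

18.64%


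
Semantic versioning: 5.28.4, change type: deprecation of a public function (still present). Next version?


Current: 5.28.4
Change category: 'deprecation of a public function (still present)' → minor bump
SemVer rule: minor bump → increment MINOR, reset PATCH to 0 (MAJOR unchanged)
New: 5.29.0

5.29.0


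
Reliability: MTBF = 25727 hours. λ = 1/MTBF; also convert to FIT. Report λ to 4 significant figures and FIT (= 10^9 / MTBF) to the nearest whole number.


Formula: λ = 1 / MTBF; FIT = λ × 1e9 = 1e9 / MTBF
λ = 1 / 25727 ≈ 3.887e-05 failures/hour
FIT = 1e9 / 25727 ≈ 38870 failures per 1e9 hours (nearest whole number)

λ = 3.887e-05 /h, FIT = 38870


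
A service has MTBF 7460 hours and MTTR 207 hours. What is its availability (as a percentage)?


Availability = MTBF / (MTBF + MTTR)
Availability = 7460 / (7460 + 207)
Availability = 7460 / 7667
Availability = 97.3001%

97.3001%


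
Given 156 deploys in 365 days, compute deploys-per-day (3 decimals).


Formula: deployments per day = releases / days
= 156 / 365
= 0.427 deploys/day
(equivalently, 2.99 deploys/week)

0.427 deploys/day


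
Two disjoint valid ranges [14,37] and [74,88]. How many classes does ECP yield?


Valid ranges: [14,37] and [74,88]
Class 1: x < 14 — invalid
Class 2: 14 ≤ x ≤ 37 — valid
Class 3: 37 < x < 74 — invalid (gap between ranges)
Class 4: 74 ≤ x ≤ 88 — valid
Class 5: x > 88 — invalid
Total equivalence classes: 5

5 equivalence classes


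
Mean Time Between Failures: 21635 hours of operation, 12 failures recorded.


Formula: MTBF = Total operating time / Number of failures
MTBF = 21635 / 12
MTBF = 1802.92 hours

1802.92 hours


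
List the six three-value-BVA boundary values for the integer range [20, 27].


Range: [20, 27]
Boundaries: just below min, min, min+1, max-1, max, just above max
Values: [19, 20, 21, 26, 27, 28]

[19, 20, 21, 26, 27, 28]


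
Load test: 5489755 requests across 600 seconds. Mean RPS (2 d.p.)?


Formula: throughput = requests / seconds
throughput = 5489755 / 600
throughput = 9149.59 requests/second

9149.59 requests/second


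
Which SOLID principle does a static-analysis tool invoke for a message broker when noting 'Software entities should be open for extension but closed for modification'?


This describes the Open/Closed Principle (OCP)

Open/Closed Principle (OCP)


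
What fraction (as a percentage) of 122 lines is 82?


Coverage = covered / total * 100
Coverage = 82 / 122 * 100
Coverage = 67.21%

67.21%


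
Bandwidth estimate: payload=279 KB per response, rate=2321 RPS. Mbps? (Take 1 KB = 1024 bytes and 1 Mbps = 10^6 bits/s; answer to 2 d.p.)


Formula: Mbps = payload_bytes * RPS * 8 / 1e6
Payload per request = 279 KB = 279 * 1024 = 285696 bytes
Total bytes/sec = 285696 * 2321 = 663100416
Total bits/sec = 663100416 * 8 = 5304803328
Mbps = 5304803328 / 1e6 = 5304.8

5304.8 Mbps


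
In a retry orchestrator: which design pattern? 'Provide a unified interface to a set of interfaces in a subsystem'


This matches the Facade pattern

Facade


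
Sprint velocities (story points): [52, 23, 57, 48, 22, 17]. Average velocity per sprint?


Formula: Avg velocity = Total points / Number of sprints
Points: [52, 23, 57, 48, 22, 17]
Sum = 52 + 23 + 57 + 48 + 22 + 17 = 219
Avg velocity = 219 / 6 = 36.5 points/sprint

36.5 points/sprint


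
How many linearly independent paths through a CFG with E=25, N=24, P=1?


Formula: V(G) = E - N + 2P
V(G) = 25 - 24 + 2*1
V(G) = 1 + 2
V(G) = 3

3


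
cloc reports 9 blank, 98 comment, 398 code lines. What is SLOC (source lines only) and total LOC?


Total LOC = blank + comment + code
Total LOC = 9 + 98 + 398 = 505
SLOC (source only) = code = 398

Total LOC: 505, SLOC: 398


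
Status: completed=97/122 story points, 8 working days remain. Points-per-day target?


Formula: Required rate = Remaining points / Days left
Remaining = 122 - 97 = 25 points
Required rate = 25 / 8 = 3.13 points/day

3.13 points/day


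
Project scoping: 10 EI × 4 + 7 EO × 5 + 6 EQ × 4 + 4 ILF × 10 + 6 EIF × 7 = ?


UFP = EI*4 + EO*5 + EQ*4 + ILF*10 + EIF*7
UFP = 10*4 + 7*5 + 6*4 + 4*10 + 6*7
UFP = 40 + 35 + 24 + 40 + 42
UFP = 181

181


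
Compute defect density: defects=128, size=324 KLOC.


Defect density = defects / KLOC
Defect density = 128 / 324
Defect density = 0.395 defects/KLOC

0.395 defects/KLOC


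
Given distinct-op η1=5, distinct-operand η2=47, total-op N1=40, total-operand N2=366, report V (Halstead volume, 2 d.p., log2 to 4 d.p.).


Formula: V = N * log2(η), where N = N1 + N2 and η = η1 + η2
η = 5 + 47 = 52
N = 40 + 366 = 406
log2(52) ≈ 5.7004
V = 406 * 5.7004 = 2314.36

2314.36


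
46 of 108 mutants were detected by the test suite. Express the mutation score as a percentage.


Mutation score = killed / total * 100
Mutation score = 46 / 108 * 100
Mutation score = 42.59%

42.59%


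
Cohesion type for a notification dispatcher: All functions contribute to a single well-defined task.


Reasoning: Best: single purpose
Type: Functional cohesion

Functional cohesion


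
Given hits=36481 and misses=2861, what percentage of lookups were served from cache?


Formula: hit rate = hits / (hits + misses) * 100
hit rate = 36481 / (36481 + 2861) * 100
hit rate = 36481 / 39342 * 100
hit rate = 92.73%

92.73%


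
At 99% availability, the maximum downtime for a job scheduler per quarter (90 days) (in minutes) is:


Formula: allowed downtime = period * (100 - SLA) / 100
Period (quarter (90 days)) = 129600 minutes
Unavailability fraction = (100 - 99.0) / 100
Allowed downtime = 129600 * (100 - 99.0) / 100
Allowed downtime = 1296.0 minutes

1296.0 minutes


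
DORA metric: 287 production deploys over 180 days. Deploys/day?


Formula: deployments per day = releases / days
= 287 / 180
= 1.594 deploys/day
(equivalently, 11.16 deploys/week)

1.594 deploys/day


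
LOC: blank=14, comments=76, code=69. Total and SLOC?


Total LOC = blank + comment + code
Total LOC = 14 + 76 + 69 = 159
SLOC (source only) = code = 69

Total LOC: 159, SLOC: 69


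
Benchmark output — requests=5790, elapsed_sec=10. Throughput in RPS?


Formula: throughput = requests / seconds
throughput = 5790 / 10
throughput = 579.0 requests/second

579.0 requests/second


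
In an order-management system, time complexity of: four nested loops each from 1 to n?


Reasoning: four levels of nesting
Complexity: O(n^4)

O(n^4)


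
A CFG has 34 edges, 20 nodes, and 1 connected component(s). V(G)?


Formula: V(G) = E - N + 2P
V(G) = 34 - 20 + 2*1
V(G) = 14 + 2
V(G) = 16

16


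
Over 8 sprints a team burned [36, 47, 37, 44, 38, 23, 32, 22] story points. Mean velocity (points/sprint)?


Formula: Avg velocity = Total points / Number of sprints
Points: [36, 47, 37, 44, 38, 23, 32, 22]
Sum = 36 + 47 + 37 + 44 + 38 + 23 + 32 + 22 = 279
Avg velocity = 279 / 8 = 34.88 points/sprint

34.88 points/sprint


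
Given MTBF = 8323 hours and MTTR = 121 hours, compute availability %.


Availability = MTBF / (MTBF + MTTR)
Availability = 8323 / (8323 + 121)
Availability = 8323 / 8444
Availability = 98.567%

98.567%


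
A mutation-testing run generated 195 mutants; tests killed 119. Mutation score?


Mutation score = killed / total * 100
Mutation score = 119 / 195 * 100
Mutation score = 61.03%

61.03%


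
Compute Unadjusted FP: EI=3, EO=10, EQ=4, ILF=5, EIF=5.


UFP = EI*4 + EO*5 + EQ*4 + ILF*10 + EIF*7
UFP = 3*4 + 10*5 + 4*4 + 5*10 + 5*7
UFP = 12 + 50 + 16 + 50 + 35
UFP = 163

163


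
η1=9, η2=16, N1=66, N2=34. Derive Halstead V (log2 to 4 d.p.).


Formula: V = N * log2(η), where N = N1 + N2 and η = η1 + η2
η = 9 + 16 = 25
N = 66 + 34 = 100
log2(25) ≈ 4.6439
V = 100 * 4.6439 = 464.39

464.39


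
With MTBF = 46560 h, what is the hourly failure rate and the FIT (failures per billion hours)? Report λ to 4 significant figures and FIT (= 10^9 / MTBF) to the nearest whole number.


Formula: λ = 1 / MTBF; FIT = λ × 1e9 = 1e9 / MTBF
λ = 1 / 46560 ≈ 2.148e-05 failures/hour
FIT = 1e9 / 46560 ≈ 21478 failures per 1e9 hours (nearest whole number)

λ = 2.148e-05 /h, FIT = 21478


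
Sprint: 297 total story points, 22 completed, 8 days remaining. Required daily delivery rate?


Formula: Required rate = Remaining points / Days left
Remaining = 297 - 22 = 275 points
Required rate = 275 / 8 = 34.38 points/day

34.38 points/day


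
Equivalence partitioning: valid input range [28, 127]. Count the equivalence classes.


Valid range: [28, 127]
Class 1: x < 28 — invalid
Class 2: 28 ≤ x ≤ 127 — valid
Class 3: x > 127 — invalid
Total equivalence classes: 3

3 equivalence classes


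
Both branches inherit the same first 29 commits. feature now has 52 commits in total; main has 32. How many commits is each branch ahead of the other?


Common ancestor: commit #29
feature commits after divergence: 52 - 29 = 23
main commits after divergence: 32 - 29 = 3
feature is 23 commits ahead of main
main is 3 commits ahead of feature

feature ahead: 23, main ahead: 3


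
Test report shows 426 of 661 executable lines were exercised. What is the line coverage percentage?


Coverage = covered / total * 100
Coverage = 426 / 661 * 100
Coverage = 64.45%

64.45%


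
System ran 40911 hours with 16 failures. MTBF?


Formula: MTBF = Total operating time / Number of failures
MTBF = 40911 / 16
MTBF = 2556.94 hours

2556.94 hours


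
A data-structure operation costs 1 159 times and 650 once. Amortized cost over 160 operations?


Formula: Amortized cost = Total cost / Operations
Total cost = (159 * 1) + (1 * 650)
Total cost = 159 + 650 = 809
Amortized = 809 / 160 = 5.0563

5.0563


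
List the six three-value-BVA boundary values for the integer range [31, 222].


Range: [31, 222]
Boundaries: just below min, min, min+1, max-1, max, just above max
Values: [30, 31, 32, 221, 222, 223]

[30, 31, 32, 221, 222, 223]


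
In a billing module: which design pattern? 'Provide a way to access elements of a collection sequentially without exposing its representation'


This matches the Iterator pattern

Iterator


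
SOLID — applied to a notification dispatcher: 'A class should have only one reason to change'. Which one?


This describes the Single Responsibility Principle (SRP)

Single Responsibility Principle (SRP)


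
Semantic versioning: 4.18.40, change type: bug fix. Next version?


Current: 4.18.40
Change category: 'bug fix' → patch bump
SemVer rule: patch bump → increment PATCH (MAJOR and MINOR unchanged)
New: 4.18.41

4.18.41


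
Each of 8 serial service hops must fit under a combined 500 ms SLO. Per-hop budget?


Formula: per_stage = total_budget / stages
per_stage = 500 / 8
per_stage = 62.5 ms

62.5 ms


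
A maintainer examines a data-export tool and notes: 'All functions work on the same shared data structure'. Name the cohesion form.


Reasoning: Functions share data
Type: Communicational cohesion

Communicational cohesion


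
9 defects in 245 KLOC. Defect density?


Defect density = defects / KLOC
Defect density = 9 / 245
Defect density = 0.037 defects/KLOC

0.037 defects/KLOC


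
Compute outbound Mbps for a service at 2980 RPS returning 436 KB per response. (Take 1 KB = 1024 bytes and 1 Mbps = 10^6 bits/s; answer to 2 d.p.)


Formula: Mbps = payload_bytes * RPS * 8 / 1e6
Payload per request = 436 KB = 436 * 1024 = 446464 bytes
Total bytes/sec = 446464 * 2980 = 1330462720
Total bits/sec = 1330462720 * 8 = 10643701760
Mbps = 10643701760 / 1e6 = 10643.7

10643.7 Mbps


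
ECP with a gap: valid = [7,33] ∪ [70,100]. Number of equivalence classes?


Valid ranges: [7,33] and [70,100]
Class 1: x < 7 — invalid
Class 2: 7 ≤ x ≤ 33 — valid
Class 3: 33 < x < 70 — invalid (gap between ranges)
Class 4: 70 ≤ x ≤ 100 — valid
Class 5: x > 100 — invalid
Total equivalence classes: 5

5 equivalence classes


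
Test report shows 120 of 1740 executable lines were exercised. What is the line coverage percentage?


Coverage = covered / total * 100
Coverage = 120 / 1740 * 100
Coverage = 6.9%

6.9%


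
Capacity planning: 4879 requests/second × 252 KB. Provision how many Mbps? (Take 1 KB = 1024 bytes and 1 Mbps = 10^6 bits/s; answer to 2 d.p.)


Formula: Mbps = payload_bytes * RPS * 8 / 1e6
Payload per request = 252 KB = 252 * 1024 = 258048 bytes
Total bytes/sec = 258048 * 4879 = 1259016192
Total bits/sec = 1259016192 * 8 = 10072129536
Mbps = 10072129536 / 1e6 = 10072.13

10072.13 Mbps


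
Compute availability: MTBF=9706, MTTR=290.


Availability = MTBF / (MTBF + MTTR)
Availability = 9706 / (9706 + 290)
Availability = 9706 / 9996
Availability = 97.0988%

97.0988%


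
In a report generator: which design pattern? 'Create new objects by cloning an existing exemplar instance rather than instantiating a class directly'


This matches the Prototype pattern

Prototype


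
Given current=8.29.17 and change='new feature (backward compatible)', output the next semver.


Current: 8.29.17
Change category: 'new feature (backward compatible)' → minor bump
SemVer rule: minor bump → increment MINOR, reset PATCH to 0 (MAJOR unchanged)
New: 8.30.0

8.30.0


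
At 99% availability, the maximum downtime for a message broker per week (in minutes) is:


Formula: allowed downtime = period * (100 - SLA) / 100
Period (week) = 10080 minutes
Unavailability fraction = (100 - 99.0) / 100
Allowed downtime = 10080 * (100 - 99.0) / 100
Allowed downtime = 100.8 minutes

100.8 minutes


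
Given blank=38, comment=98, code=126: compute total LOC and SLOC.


Total LOC = blank + comment + code
Total LOC = 38 + 98 + 126 = 262
SLOC (source only) = code = 126

Total LOC: 262, SLOC: 126


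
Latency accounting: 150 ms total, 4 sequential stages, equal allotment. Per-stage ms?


Formula: per_stage = total_budget / stages
per_stage = 150 / 4
per_stage = 37.5 ms

37.5 ms


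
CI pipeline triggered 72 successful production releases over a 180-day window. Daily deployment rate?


Formula: deployments per day = releases / days
= 72 / 180
= 0.4 deploys/day
(equivalently, 2.8 deploys/week)

0.4 deploys/day


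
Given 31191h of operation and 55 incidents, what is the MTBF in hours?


Formula: MTBF = Total operating time / Number of failures
MTBF = 31191 / 55
MTBF = 567.11 hours

567.11 hours


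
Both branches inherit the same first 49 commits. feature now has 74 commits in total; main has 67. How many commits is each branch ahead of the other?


Common ancestor: commit #49
feature commits after divergence: 74 - 49 = 25
main commits after divergence: 67 - 49 = 18
feature is 25 commits ahead of main
main is 18 commits ahead of feature

feature ahead: 25, main ahead: 18


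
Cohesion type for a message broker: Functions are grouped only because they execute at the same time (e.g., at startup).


Reasoning: Related by timing only
Type: Temporal cohesion

Temporal cohesion


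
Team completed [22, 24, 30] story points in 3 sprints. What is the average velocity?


Formula: Avg velocity = Total points / Number of sprints
Points: [22, 24, 30]
Sum = 22 + 24 + 30 = 76
Avg velocity = 76 / 3 = 25.33 points/sprint

25.33 points/sprint


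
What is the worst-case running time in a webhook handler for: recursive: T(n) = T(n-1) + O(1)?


Reasoning: linear recursion with constant work per frame
Complexity: O(n)

O(n)


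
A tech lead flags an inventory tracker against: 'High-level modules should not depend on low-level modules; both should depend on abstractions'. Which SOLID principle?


This describes the Dependency Inversion Principle (DIP)

Dependency Inversion Principle (DIP)


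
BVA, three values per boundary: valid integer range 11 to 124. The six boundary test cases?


Range: [11, 124]
Boundaries: just below min, min, min+1, max-1, max, just above max
Values: [10, 11, 12, 123, 124, 125]

[10, 11, 12, 123, 124, 125]


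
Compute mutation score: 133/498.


Mutation score = killed / total * 100
Mutation score = 133 / 498 * 100
Mutation score = 26.71%

26.71%


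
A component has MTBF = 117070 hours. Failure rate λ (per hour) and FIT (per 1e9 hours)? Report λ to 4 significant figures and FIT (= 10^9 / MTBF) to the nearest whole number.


Formula: λ = 1 / MTBF; FIT = λ × 1e9 = 1e9 / MTBF
λ = 1 / 117070 ≈ 8.542e-06 failures/hour
FIT = 1e9 / 117070 ≈ 8542 failures per 1e9 hours (nearest whole number)

λ = 8.542e-06 /h, FIT = 8542


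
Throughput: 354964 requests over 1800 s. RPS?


Formula: throughput = requests / seconds
throughput = 354964 / 1800
throughput = 197.2 requests/second

197.2 requests/second


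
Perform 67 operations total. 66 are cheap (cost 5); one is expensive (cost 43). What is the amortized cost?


Formula: Amortized cost = Total cost / Operations
Total cost = (66 * 5) + (1 * 43)
Total cost = 330 + 43 = 373
Amortized = 373 / 67 = 5.5672

5.5672


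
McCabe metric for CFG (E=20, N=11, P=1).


Formula: V(G) = E - N + 2P
V(G) = 20 - 11 + 2*1
V(G) = 9 + 2
V(G) = 11

11


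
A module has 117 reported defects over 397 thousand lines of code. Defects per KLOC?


Defect density = defects / KLOC
Defect density = 117 / 397
Defect density = 0.295 defects/KLOC

0.295 defects/KLOC
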